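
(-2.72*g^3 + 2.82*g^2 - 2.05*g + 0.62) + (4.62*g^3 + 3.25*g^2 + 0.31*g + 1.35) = 1.9*g^3 + 6.07*g^2 - 1.74*g + 1.97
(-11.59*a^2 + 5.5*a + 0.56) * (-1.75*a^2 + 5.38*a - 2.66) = 20.2825*a^4 - 71.9792*a^3 + 59.4394*a^2 - 11.6172*a - 1.4896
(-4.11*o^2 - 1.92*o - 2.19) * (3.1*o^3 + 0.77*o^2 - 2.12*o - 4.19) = -12.741*o^5 - 9.1167*o^4 + 0.4458*o^3 + 19.605*o^2 + 12.6876*o + 9.1761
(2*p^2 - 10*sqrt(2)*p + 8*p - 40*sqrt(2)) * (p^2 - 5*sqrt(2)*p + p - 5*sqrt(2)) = 2*p^4 - 20*sqrt(2)*p^3 + 10*p^3 - 100*sqrt(2)*p^2 + 108*p^2 - 80*sqrt(2)*p + 500*p + 400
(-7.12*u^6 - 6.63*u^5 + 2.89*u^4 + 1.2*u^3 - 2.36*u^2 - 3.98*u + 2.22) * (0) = 0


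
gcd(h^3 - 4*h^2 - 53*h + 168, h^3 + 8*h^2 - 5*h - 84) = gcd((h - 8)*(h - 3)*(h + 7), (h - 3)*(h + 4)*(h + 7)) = h^2 + 4*h - 21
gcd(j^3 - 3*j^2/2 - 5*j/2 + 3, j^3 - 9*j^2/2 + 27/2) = j + 3/2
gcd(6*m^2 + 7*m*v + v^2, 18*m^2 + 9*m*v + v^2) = 6*m + v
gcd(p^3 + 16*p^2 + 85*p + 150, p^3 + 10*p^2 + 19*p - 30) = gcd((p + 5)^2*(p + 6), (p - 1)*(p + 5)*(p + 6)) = p^2 + 11*p + 30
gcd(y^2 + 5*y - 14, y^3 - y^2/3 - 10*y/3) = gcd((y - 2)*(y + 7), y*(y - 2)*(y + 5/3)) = y - 2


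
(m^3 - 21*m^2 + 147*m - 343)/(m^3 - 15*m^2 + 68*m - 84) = (m^2 - 14*m + 49)/(m^2 - 8*m + 12)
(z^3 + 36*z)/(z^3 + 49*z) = (z^2 + 36)/(z^2 + 49)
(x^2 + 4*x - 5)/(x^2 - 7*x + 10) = (x^2 + 4*x - 5)/(x^2 - 7*x + 10)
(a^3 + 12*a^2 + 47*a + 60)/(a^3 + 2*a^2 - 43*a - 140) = (a + 3)/(a - 7)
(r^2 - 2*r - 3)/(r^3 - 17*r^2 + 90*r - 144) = (r + 1)/(r^2 - 14*r + 48)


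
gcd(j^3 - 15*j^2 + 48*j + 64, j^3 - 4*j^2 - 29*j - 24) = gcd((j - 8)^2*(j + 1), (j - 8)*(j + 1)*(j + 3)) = j^2 - 7*j - 8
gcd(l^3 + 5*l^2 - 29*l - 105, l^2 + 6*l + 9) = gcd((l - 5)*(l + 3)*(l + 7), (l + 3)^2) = l + 3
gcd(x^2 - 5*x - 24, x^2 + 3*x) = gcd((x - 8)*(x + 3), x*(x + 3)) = x + 3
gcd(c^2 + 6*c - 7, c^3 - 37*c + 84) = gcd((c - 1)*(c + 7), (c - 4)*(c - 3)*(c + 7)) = c + 7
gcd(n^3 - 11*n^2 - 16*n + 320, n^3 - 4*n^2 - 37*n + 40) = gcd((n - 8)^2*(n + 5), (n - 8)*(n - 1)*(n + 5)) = n^2 - 3*n - 40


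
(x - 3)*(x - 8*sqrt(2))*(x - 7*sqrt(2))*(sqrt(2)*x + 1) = sqrt(2)*x^4 - 29*x^3 - 3*sqrt(2)*x^3 + 87*x^2 + 97*sqrt(2)*x^2 - 291*sqrt(2)*x + 112*x - 336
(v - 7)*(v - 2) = v^2 - 9*v + 14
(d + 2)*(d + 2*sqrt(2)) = d^2 + 2*d + 2*sqrt(2)*d + 4*sqrt(2)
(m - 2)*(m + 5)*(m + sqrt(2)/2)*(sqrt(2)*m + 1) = sqrt(2)*m^4 + 2*m^3 + 3*sqrt(2)*m^3 - 19*sqrt(2)*m^2/2 + 6*m^2 - 20*m + 3*sqrt(2)*m/2 - 5*sqrt(2)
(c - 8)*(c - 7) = c^2 - 15*c + 56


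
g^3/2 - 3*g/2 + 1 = (g/2 + 1)*(g - 1)^2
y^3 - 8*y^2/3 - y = y*(y - 3)*(y + 1/3)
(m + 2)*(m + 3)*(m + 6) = m^3 + 11*m^2 + 36*m + 36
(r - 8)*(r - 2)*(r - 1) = r^3 - 11*r^2 + 26*r - 16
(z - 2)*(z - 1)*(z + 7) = z^3 + 4*z^2 - 19*z + 14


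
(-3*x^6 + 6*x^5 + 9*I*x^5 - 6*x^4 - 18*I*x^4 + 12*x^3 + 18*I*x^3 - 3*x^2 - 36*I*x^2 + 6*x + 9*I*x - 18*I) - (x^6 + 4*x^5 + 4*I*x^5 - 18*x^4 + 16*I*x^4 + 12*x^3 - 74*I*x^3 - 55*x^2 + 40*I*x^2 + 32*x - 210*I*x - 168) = -4*x^6 + 2*x^5 + 5*I*x^5 + 12*x^4 - 34*I*x^4 + 92*I*x^3 + 52*x^2 - 76*I*x^2 - 26*x + 219*I*x + 168 - 18*I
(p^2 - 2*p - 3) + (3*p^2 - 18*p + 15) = 4*p^2 - 20*p + 12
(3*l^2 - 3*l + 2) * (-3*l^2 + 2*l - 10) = -9*l^4 + 15*l^3 - 42*l^2 + 34*l - 20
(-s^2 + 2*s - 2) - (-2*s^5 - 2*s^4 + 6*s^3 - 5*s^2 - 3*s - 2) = 2*s^5 + 2*s^4 - 6*s^3 + 4*s^2 + 5*s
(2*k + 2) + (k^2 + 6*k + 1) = k^2 + 8*k + 3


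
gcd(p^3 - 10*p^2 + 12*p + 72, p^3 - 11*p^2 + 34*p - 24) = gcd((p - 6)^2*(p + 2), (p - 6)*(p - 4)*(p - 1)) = p - 6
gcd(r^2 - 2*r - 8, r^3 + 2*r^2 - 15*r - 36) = r - 4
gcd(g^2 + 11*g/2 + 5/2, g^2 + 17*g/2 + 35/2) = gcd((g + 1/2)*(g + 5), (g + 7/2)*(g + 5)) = g + 5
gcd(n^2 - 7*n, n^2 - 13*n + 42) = n - 7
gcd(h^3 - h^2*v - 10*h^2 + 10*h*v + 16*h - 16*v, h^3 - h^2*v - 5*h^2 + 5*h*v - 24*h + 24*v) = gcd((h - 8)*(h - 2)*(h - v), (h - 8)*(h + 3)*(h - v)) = -h^2 + h*v + 8*h - 8*v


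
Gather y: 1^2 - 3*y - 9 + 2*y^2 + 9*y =2*y^2 + 6*y - 8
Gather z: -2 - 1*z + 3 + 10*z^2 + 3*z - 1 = 10*z^2 + 2*z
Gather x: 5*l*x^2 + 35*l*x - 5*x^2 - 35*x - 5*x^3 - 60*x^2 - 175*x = -5*x^3 + x^2*(5*l - 65) + x*(35*l - 210)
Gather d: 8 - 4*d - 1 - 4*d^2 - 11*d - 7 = -4*d^2 - 15*d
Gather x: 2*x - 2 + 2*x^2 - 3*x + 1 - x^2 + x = x^2 - 1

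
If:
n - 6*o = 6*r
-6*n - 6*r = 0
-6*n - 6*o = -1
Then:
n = 1/13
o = 7/78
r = -1/13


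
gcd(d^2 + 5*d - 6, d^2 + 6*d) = d + 6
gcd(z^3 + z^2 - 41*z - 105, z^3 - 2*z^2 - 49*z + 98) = z - 7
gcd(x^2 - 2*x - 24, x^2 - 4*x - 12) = x - 6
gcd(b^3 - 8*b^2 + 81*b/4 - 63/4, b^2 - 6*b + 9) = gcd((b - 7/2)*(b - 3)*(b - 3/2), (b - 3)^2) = b - 3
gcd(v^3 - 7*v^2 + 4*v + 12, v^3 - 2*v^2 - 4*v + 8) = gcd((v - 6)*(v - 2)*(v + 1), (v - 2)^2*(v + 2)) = v - 2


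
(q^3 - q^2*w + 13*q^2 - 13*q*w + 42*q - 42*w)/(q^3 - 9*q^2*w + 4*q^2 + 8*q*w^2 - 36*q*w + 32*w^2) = (q^2 + 13*q + 42)/(q^2 - 8*q*w + 4*q - 32*w)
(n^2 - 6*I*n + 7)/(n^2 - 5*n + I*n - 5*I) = (n - 7*I)/(n - 5)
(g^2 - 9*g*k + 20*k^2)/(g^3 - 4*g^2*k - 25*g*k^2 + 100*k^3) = 1/(g + 5*k)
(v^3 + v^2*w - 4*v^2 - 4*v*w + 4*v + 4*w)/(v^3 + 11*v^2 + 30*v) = (v^3 + v^2*w - 4*v^2 - 4*v*w + 4*v + 4*w)/(v*(v^2 + 11*v + 30))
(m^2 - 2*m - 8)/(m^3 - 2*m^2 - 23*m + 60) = (m + 2)/(m^2 + 2*m - 15)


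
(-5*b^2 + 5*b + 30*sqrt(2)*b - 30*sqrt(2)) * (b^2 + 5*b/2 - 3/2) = -5*b^4 - 15*b^3/2 + 30*sqrt(2)*b^3 + 20*b^2 + 45*sqrt(2)*b^2 - 120*sqrt(2)*b - 15*b/2 + 45*sqrt(2)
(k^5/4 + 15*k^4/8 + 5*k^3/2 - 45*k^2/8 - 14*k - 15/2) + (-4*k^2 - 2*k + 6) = k^5/4 + 15*k^4/8 + 5*k^3/2 - 77*k^2/8 - 16*k - 3/2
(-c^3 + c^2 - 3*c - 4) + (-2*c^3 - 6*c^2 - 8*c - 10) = -3*c^3 - 5*c^2 - 11*c - 14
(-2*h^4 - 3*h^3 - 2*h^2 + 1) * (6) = -12*h^4 - 18*h^3 - 12*h^2 + 6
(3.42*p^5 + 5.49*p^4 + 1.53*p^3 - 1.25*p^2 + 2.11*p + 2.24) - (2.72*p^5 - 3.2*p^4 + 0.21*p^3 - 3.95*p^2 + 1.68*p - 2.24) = 0.7*p^5 + 8.69*p^4 + 1.32*p^3 + 2.7*p^2 + 0.43*p + 4.48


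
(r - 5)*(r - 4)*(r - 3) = r^3 - 12*r^2 + 47*r - 60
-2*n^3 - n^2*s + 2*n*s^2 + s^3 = (-n + s)*(n + s)*(2*n + s)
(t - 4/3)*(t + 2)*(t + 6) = t^3 + 20*t^2/3 + 4*t/3 - 16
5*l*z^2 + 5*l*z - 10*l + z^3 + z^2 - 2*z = (5*l + z)*(z - 1)*(z + 2)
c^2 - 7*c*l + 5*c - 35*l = (c + 5)*(c - 7*l)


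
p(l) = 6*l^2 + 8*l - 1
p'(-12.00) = -136.00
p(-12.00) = 767.00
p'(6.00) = 80.00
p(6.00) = 263.00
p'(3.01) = 44.12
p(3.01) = 77.44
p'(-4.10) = -41.20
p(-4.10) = 67.06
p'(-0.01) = 7.88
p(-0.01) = -1.08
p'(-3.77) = -37.24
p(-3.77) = 54.12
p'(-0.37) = 3.56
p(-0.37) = -3.14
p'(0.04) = 8.48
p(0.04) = -0.67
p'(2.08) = 32.96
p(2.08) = 41.60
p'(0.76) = 17.12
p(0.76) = 8.55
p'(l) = 12*l + 8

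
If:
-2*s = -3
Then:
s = 3/2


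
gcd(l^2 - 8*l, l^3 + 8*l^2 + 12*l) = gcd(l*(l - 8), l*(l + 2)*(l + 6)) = l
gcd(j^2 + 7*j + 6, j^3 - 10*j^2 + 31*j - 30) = 1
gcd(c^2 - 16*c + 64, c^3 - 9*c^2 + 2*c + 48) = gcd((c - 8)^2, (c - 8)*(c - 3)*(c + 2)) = c - 8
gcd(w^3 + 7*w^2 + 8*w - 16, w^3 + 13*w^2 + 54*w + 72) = w + 4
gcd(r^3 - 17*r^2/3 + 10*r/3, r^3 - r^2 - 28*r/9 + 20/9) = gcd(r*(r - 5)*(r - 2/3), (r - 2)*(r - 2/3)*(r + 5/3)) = r - 2/3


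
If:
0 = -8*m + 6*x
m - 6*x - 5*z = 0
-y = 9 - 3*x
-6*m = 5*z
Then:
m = 0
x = 0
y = -9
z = 0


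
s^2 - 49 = (s - 7)*(s + 7)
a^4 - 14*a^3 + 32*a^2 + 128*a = a*(a - 8)^2*(a + 2)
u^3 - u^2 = u^2*(u - 1)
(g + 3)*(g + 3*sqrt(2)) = g^2 + 3*g + 3*sqrt(2)*g + 9*sqrt(2)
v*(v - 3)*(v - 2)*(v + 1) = v^4 - 4*v^3 + v^2 + 6*v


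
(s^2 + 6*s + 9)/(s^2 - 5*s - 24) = (s + 3)/(s - 8)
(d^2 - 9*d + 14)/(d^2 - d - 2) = (d - 7)/(d + 1)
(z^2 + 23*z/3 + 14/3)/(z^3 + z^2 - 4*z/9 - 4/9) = 3*(z + 7)/(3*z^2 + z - 2)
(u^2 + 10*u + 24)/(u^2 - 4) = (u^2 + 10*u + 24)/(u^2 - 4)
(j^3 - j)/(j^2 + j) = j - 1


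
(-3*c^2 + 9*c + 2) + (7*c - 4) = -3*c^2 + 16*c - 2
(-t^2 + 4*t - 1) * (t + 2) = -t^3 + 2*t^2 + 7*t - 2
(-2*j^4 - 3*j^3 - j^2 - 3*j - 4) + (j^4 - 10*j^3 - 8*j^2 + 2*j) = -j^4 - 13*j^3 - 9*j^2 - j - 4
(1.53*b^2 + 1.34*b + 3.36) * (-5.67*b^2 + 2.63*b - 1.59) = -8.6751*b^4 - 3.5739*b^3 - 17.9597*b^2 + 6.7062*b - 5.3424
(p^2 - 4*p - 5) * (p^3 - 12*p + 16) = p^5 - 4*p^4 - 17*p^3 + 64*p^2 - 4*p - 80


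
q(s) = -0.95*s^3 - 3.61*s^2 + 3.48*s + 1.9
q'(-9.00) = -162.39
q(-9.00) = 370.72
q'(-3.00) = -0.51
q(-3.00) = -15.38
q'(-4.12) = -15.15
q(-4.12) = -7.28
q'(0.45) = -0.35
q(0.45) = 2.65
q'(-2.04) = 6.35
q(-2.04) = -12.16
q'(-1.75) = 7.39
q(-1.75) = -10.15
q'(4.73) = -94.43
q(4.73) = -162.94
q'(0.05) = 3.11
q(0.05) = 2.06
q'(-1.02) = 7.88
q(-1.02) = -4.40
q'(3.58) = -58.89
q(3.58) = -75.50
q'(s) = -2.85*s^2 - 7.22*s + 3.48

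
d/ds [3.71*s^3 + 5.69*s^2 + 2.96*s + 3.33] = 11.13*s^2 + 11.38*s + 2.96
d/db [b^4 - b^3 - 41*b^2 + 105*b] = 4*b^3 - 3*b^2 - 82*b + 105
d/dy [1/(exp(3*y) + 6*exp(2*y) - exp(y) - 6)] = (-3*exp(2*y) - 12*exp(y) + 1)*exp(y)/(exp(3*y) + 6*exp(2*y) - exp(y) - 6)^2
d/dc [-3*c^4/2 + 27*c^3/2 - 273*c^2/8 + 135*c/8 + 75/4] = -6*c^3 + 81*c^2/2 - 273*c/4 + 135/8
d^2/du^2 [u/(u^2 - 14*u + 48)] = 2*(4*u*(u - 7)^2 + (14 - 3*u)*(u^2 - 14*u + 48))/(u^2 - 14*u + 48)^3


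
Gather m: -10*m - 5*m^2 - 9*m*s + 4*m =-5*m^2 + m*(-9*s - 6)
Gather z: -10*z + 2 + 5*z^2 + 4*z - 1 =5*z^2 - 6*z + 1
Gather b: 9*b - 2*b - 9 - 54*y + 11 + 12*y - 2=7*b - 42*y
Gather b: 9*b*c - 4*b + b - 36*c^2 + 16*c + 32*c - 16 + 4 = b*(9*c - 3) - 36*c^2 + 48*c - 12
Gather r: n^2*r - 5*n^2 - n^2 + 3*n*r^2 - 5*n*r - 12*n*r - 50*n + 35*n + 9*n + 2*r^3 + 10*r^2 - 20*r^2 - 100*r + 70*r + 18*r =-6*n^2 - 6*n + 2*r^3 + r^2*(3*n - 10) + r*(n^2 - 17*n - 12)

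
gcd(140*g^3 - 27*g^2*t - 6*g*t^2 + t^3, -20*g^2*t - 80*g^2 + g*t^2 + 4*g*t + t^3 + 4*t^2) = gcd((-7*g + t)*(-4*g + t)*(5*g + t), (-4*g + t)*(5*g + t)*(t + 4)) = -20*g^2 + g*t + t^2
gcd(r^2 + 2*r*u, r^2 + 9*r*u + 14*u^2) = r + 2*u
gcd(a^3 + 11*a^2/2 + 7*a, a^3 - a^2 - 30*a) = a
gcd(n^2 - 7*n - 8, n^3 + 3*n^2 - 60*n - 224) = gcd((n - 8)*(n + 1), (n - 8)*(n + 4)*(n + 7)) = n - 8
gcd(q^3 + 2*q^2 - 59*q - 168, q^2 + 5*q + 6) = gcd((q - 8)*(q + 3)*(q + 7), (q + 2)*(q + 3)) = q + 3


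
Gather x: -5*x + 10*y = -5*x + 10*y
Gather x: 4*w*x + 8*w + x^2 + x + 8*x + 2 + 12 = 8*w + x^2 + x*(4*w + 9) + 14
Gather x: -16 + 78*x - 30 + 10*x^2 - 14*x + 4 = 10*x^2 + 64*x - 42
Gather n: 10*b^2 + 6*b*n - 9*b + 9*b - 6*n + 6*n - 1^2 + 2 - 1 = 10*b^2 + 6*b*n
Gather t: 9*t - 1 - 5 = 9*t - 6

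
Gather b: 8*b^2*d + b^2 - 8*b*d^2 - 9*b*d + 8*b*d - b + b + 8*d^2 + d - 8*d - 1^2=b^2*(8*d + 1) + b*(-8*d^2 - d) + 8*d^2 - 7*d - 1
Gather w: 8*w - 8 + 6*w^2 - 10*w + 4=6*w^2 - 2*w - 4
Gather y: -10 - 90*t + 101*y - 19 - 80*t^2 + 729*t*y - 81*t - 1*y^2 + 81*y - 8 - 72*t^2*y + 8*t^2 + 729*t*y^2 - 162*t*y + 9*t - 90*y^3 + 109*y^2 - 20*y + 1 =-72*t^2 - 162*t - 90*y^3 + y^2*(729*t + 108) + y*(-72*t^2 + 567*t + 162) - 36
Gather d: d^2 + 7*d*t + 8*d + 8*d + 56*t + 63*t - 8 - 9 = d^2 + d*(7*t + 16) + 119*t - 17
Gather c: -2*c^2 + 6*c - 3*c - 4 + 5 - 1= -2*c^2 + 3*c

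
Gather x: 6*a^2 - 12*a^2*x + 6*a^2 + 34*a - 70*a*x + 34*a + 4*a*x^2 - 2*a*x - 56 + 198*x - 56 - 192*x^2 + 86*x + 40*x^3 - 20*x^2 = 12*a^2 + 68*a + 40*x^3 + x^2*(4*a - 212) + x*(-12*a^2 - 72*a + 284) - 112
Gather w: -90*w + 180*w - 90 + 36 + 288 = 90*w + 234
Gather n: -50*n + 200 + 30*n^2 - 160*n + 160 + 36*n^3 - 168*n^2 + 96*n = 36*n^3 - 138*n^2 - 114*n + 360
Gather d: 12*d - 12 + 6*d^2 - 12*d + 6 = 6*d^2 - 6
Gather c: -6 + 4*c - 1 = 4*c - 7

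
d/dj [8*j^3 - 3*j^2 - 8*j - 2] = 24*j^2 - 6*j - 8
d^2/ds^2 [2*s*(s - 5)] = 4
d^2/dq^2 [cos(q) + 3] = -cos(q)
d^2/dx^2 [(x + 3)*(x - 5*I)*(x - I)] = 6*x + 6 - 12*I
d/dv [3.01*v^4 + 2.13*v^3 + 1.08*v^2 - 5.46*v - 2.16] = 12.04*v^3 + 6.39*v^2 + 2.16*v - 5.46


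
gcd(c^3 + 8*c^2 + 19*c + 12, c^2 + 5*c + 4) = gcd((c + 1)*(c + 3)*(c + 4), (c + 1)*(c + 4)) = c^2 + 5*c + 4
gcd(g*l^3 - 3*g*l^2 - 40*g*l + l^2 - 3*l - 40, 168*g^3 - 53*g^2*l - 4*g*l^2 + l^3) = 1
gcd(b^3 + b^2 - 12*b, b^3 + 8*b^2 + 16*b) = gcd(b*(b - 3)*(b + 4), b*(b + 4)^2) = b^2 + 4*b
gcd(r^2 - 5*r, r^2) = r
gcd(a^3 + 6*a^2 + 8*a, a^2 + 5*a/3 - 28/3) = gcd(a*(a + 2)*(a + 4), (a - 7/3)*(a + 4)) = a + 4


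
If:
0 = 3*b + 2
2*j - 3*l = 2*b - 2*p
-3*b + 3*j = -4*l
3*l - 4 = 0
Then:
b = -2/3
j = -22/9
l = 4/3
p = 34/9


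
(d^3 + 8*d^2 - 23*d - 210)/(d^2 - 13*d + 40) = (d^2 + 13*d + 42)/(d - 8)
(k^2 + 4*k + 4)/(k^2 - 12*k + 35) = (k^2 + 4*k + 4)/(k^2 - 12*k + 35)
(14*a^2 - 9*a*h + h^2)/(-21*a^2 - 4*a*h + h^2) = (-2*a + h)/(3*a + h)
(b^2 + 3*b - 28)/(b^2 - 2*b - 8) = (b + 7)/(b + 2)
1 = 1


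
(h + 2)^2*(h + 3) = h^3 + 7*h^2 + 16*h + 12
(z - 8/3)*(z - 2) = z^2 - 14*z/3 + 16/3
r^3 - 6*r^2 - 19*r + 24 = (r - 8)*(r - 1)*(r + 3)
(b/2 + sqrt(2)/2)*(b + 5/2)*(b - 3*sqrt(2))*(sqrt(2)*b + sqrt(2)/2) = sqrt(2)*b^4/2 - 2*b^3 + 3*sqrt(2)*b^3/2 - 6*b^2 - 19*sqrt(2)*b^2/8 - 9*sqrt(2)*b - 5*b/2 - 15*sqrt(2)/4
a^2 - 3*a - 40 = (a - 8)*(a + 5)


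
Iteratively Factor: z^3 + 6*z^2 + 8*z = (z + 2)*(z^2 + 4*z) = z*(z + 2)*(z + 4)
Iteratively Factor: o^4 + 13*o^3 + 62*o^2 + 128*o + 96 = (o + 2)*(o^3 + 11*o^2 + 40*o + 48) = (o + 2)*(o + 4)*(o^2 + 7*o + 12) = (o + 2)*(o + 4)^2*(o + 3)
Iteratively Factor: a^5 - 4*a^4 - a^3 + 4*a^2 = (a + 1)*(a^4 - 5*a^3 + 4*a^2) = a*(a + 1)*(a^3 - 5*a^2 + 4*a) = a^2*(a + 1)*(a^2 - 5*a + 4) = a^2*(a - 1)*(a + 1)*(a - 4)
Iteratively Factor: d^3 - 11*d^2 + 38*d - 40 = (d - 5)*(d^2 - 6*d + 8) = (d - 5)*(d - 4)*(d - 2)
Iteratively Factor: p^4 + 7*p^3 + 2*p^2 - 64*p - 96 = (p + 4)*(p^3 + 3*p^2 - 10*p - 24) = (p + 2)*(p + 4)*(p^2 + p - 12) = (p - 3)*(p + 2)*(p + 4)*(p + 4)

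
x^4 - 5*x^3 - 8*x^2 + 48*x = x*(x - 4)^2*(x + 3)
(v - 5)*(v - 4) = v^2 - 9*v + 20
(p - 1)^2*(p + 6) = p^3 + 4*p^2 - 11*p + 6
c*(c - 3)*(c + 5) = c^3 + 2*c^2 - 15*c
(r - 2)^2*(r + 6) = r^3 + 2*r^2 - 20*r + 24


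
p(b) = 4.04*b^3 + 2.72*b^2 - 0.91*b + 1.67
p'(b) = 12.12*b^2 + 5.44*b - 0.91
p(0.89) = 5.86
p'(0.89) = 13.53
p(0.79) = 4.64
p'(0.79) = 10.95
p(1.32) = 14.50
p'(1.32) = 27.39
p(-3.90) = -193.06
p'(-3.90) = 162.22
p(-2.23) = -27.58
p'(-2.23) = 47.23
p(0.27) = 1.70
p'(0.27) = 1.44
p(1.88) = 36.42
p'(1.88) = 52.15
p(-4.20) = -245.84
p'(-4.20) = 190.04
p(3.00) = 132.50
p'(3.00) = 124.49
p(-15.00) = -13007.68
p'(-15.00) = 2644.49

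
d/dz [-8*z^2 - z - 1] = -16*z - 1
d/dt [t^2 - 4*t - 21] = 2*t - 4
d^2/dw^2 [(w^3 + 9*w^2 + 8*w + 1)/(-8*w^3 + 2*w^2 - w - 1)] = 2*(-592*w^6 - 1512*w^5 + 264*w^4 + 643*w^3 + 291*w^2 - 21*w - 4)/(512*w^9 - 384*w^8 + 288*w^7 + 88*w^6 - 60*w^5 + 54*w^4 + 13*w^3 - 3*w^2 + 3*w + 1)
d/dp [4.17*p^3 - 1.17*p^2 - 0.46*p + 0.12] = 12.51*p^2 - 2.34*p - 0.46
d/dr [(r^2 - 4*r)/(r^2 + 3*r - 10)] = (7*r^2 - 20*r + 40)/(r^4 + 6*r^3 - 11*r^2 - 60*r + 100)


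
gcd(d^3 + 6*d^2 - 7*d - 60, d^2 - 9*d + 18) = d - 3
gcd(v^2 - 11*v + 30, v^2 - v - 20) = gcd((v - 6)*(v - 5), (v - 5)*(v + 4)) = v - 5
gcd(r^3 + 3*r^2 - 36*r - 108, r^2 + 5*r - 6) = r + 6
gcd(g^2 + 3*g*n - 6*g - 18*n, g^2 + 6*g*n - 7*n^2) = 1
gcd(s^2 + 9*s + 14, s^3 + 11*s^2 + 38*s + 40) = s + 2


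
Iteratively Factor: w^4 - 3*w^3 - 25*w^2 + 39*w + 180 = (w + 3)*(w^3 - 6*w^2 - 7*w + 60) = (w - 5)*(w + 3)*(w^2 - w - 12) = (w - 5)*(w - 4)*(w + 3)*(w + 3)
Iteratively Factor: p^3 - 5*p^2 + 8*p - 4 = (p - 2)*(p^2 - 3*p + 2) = (p - 2)^2*(p - 1)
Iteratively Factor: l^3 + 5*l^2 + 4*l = (l + 1)*(l^2 + 4*l) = l*(l + 1)*(l + 4)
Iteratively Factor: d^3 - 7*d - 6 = (d - 3)*(d^2 + 3*d + 2) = (d - 3)*(d + 1)*(d + 2)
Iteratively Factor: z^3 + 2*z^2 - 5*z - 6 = (z + 1)*(z^2 + z - 6) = (z - 2)*(z + 1)*(z + 3)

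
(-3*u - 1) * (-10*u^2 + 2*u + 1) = 30*u^3 + 4*u^2 - 5*u - 1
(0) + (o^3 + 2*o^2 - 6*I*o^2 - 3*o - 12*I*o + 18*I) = o^3 + 2*o^2 - 6*I*o^2 - 3*o - 12*I*o + 18*I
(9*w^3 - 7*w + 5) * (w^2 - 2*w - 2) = 9*w^5 - 18*w^4 - 25*w^3 + 19*w^2 + 4*w - 10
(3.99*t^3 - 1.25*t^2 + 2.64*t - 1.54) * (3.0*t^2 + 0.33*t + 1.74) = 11.97*t^5 - 2.4333*t^4 + 14.4501*t^3 - 5.9238*t^2 + 4.0854*t - 2.6796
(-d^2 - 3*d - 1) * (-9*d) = 9*d^3 + 27*d^2 + 9*d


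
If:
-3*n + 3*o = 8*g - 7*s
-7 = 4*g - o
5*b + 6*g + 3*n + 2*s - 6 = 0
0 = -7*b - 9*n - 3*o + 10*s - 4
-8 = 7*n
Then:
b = 13025/1337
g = -17783/2674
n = -8/7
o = -26207/1337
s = 415/1337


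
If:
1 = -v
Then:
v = -1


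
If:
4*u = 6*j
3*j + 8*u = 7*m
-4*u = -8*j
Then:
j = 0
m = 0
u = 0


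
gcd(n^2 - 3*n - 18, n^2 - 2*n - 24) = n - 6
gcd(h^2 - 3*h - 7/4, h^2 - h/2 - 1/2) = h + 1/2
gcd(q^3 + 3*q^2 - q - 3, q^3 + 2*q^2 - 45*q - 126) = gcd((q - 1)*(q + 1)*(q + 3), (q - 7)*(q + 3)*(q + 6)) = q + 3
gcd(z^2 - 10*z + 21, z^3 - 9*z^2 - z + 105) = z - 7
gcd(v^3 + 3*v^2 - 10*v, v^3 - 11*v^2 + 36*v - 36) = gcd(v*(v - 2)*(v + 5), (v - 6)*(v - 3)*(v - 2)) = v - 2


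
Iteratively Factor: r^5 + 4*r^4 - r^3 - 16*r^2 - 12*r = (r + 3)*(r^4 + r^3 - 4*r^2 - 4*r) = r*(r + 3)*(r^3 + r^2 - 4*r - 4) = r*(r + 1)*(r + 3)*(r^2 - 4) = r*(r + 1)*(r + 2)*(r + 3)*(r - 2)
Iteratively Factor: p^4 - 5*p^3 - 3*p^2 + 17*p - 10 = (p - 1)*(p^3 - 4*p^2 - 7*p + 10) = (p - 1)*(p + 2)*(p^2 - 6*p + 5) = (p - 1)^2*(p + 2)*(p - 5)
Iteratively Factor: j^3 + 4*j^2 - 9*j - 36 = (j + 3)*(j^2 + j - 12) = (j - 3)*(j + 3)*(j + 4)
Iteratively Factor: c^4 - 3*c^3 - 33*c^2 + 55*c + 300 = (c + 4)*(c^3 - 7*c^2 - 5*c + 75) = (c - 5)*(c + 4)*(c^2 - 2*c - 15) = (c - 5)^2*(c + 4)*(c + 3)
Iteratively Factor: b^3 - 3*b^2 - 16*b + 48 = (b - 4)*(b^2 + b - 12) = (b - 4)*(b - 3)*(b + 4)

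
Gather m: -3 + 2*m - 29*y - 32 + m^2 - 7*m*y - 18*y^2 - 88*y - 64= m^2 + m*(2 - 7*y) - 18*y^2 - 117*y - 99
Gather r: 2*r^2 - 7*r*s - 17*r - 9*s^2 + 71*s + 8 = 2*r^2 + r*(-7*s - 17) - 9*s^2 + 71*s + 8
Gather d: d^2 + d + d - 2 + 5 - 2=d^2 + 2*d + 1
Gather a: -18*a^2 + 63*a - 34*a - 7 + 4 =-18*a^2 + 29*a - 3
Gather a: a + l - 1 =a + l - 1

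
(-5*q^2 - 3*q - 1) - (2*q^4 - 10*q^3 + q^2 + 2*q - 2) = -2*q^4 + 10*q^3 - 6*q^2 - 5*q + 1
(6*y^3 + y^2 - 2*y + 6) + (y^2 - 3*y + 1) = 6*y^3 + 2*y^2 - 5*y + 7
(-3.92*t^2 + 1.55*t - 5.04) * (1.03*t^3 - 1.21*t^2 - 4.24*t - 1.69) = -4.0376*t^5 + 6.3397*t^4 + 9.5541*t^3 + 6.1512*t^2 + 18.7501*t + 8.5176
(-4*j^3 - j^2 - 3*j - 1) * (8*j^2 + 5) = -32*j^5 - 8*j^4 - 44*j^3 - 13*j^2 - 15*j - 5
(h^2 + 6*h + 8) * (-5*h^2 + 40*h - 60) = -5*h^4 + 10*h^3 + 140*h^2 - 40*h - 480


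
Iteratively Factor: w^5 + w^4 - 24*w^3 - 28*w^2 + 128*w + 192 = (w + 2)*(w^4 - w^3 - 22*w^2 + 16*w + 96) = (w + 2)^2*(w^3 - 3*w^2 - 16*w + 48) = (w - 3)*(w + 2)^2*(w^2 - 16) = (w - 3)*(w + 2)^2*(w + 4)*(w - 4)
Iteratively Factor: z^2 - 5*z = (z - 5)*(z)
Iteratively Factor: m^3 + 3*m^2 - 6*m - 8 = (m - 2)*(m^2 + 5*m + 4) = (m - 2)*(m + 1)*(m + 4)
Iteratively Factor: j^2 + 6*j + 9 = (j + 3)*(j + 3)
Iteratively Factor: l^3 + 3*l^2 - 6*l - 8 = (l + 1)*(l^2 + 2*l - 8) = (l - 2)*(l + 1)*(l + 4)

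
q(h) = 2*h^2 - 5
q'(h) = 4*h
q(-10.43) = 212.57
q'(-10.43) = -41.72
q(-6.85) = 88.84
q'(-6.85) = -27.40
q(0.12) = -4.97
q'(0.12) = 0.48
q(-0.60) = -4.28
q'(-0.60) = -2.40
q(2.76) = 10.24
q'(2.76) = 11.04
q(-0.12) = -4.97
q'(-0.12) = -0.48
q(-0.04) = -5.00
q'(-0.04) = -0.16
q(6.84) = 88.57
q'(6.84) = 27.36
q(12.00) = 283.00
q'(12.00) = 48.00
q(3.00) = 13.00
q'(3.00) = 12.00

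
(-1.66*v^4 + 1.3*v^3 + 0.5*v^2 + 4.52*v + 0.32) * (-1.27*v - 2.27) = 2.1082*v^5 + 2.1172*v^4 - 3.586*v^3 - 6.8754*v^2 - 10.6668*v - 0.7264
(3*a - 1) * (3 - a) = -3*a^2 + 10*a - 3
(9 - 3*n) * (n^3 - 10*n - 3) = -3*n^4 + 9*n^3 + 30*n^2 - 81*n - 27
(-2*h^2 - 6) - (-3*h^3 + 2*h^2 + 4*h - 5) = 3*h^3 - 4*h^2 - 4*h - 1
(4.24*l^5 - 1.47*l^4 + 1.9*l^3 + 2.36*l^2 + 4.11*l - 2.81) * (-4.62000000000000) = -19.5888*l^5 + 6.7914*l^4 - 8.778*l^3 - 10.9032*l^2 - 18.9882*l + 12.9822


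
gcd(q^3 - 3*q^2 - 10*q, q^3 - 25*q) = q^2 - 5*q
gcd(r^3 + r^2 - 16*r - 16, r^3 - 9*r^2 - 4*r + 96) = r - 4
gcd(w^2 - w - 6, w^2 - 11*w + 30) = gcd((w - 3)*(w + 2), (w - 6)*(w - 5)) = 1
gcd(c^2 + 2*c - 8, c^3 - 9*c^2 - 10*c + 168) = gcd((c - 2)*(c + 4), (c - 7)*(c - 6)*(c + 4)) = c + 4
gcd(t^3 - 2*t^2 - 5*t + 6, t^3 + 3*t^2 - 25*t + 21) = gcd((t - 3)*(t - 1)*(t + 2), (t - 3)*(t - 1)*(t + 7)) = t^2 - 4*t + 3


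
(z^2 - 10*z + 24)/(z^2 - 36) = (z - 4)/(z + 6)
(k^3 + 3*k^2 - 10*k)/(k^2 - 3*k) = (k^2 + 3*k - 10)/(k - 3)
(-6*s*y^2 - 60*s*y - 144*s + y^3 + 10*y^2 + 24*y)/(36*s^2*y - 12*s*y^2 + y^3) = (y^2 + 10*y + 24)/(y*(-6*s + y))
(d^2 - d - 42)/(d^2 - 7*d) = (d + 6)/d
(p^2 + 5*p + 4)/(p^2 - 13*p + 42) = (p^2 + 5*p + 4)/(p^2 - 13*p + 42)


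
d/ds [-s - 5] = -1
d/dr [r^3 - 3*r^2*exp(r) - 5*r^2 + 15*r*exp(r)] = -3*r^2*exp(r) + 3*r^2 + 9*r*exp(r) - 10*r + 15*exp(r)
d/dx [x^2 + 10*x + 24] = 2*x + 10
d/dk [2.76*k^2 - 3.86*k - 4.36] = 5.52*k - 3.86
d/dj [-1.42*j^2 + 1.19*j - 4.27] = 1.19 - 2.84*j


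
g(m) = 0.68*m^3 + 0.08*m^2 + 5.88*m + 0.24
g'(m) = 2.04*m^2 + 0.16*m + 5.88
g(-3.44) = -46.72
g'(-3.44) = 29.47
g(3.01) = 37.21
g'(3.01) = 24.84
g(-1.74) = -13.33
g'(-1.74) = 11.78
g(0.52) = 3.41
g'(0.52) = 6.51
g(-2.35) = -21.96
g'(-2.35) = 16.77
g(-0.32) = -1.66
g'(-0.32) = 6.04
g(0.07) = 0.65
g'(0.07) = 5.90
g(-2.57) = -25.89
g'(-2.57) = 18.94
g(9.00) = 555.36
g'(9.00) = 172.56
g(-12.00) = -1233.84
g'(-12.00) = 297.72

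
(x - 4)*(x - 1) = x^2 - 5*x + 4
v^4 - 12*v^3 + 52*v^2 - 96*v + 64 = (v - 4)^2*(v - 2)^2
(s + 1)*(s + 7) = s^2 + 8*s + 7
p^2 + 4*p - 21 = (p - 3)*(p + 7)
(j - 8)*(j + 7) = j^2 - j - 56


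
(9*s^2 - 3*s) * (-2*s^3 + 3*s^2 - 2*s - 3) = -18*s^5 + 33*s^4 - 27*s^3 - 21*s^2 + 9*s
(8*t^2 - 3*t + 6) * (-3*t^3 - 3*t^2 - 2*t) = -24*t^5 - 15*t^4 - 25*t^3 - 12*t^2 - 12*t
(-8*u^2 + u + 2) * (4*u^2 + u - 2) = -32*u^4 - 4*u^3 + 25*u^2 - 4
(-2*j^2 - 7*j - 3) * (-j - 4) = 2*j^3 + 15*j^2 + 31*j + 12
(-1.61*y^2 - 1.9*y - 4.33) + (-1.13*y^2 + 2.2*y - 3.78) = -2.74*y^2 + 0.3*y - 8.11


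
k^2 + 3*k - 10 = (k - 2)*(k + 5)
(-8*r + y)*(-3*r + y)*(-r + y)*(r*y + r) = -24*r^4*y - 24*r^4 + 35*r^3*y^2 + 35*r^3*y - 12*r^2*y^3 - 12*r^2*y^2 + r*y^4 + r*y^3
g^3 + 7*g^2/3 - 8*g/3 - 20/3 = (g - 5/3)*(g + 2)^2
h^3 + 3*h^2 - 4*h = h*(h - 1)*(h + 4)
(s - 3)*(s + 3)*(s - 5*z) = s^3 - 5*s^2*z - 9*s + 45*z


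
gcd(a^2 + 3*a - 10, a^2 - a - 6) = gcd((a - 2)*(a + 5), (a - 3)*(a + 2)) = 1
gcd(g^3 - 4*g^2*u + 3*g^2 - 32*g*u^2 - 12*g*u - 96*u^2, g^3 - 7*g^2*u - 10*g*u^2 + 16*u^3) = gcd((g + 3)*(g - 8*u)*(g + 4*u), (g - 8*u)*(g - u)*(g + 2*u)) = -g + 8*u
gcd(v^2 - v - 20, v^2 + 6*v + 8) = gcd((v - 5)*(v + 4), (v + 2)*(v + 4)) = v + 4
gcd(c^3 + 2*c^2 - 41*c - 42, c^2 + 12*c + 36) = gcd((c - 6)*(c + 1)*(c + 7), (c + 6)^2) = 1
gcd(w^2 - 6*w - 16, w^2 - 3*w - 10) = w + 2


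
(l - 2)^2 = l^2 - 4*l + 4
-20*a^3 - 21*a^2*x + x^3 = (-5*a + x)*(a + x)*(4*a + x)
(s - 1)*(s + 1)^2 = s^3 + s^2 - s - 1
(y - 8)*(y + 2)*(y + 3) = y^3 - 3*y^2 - 34*y - 48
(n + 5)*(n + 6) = n^2 + 11*n + 30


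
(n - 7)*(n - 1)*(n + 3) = n^3 - 5*n^2 - 17*n + 21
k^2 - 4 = (k - 2)*(k + 2)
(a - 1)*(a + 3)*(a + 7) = a^3 + 9*a^2 + 11*a - 21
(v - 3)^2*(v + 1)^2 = v^4 - 4*v^3 - 2*v^2 + 12*v + 9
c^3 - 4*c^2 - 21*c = c*(c - 7)*(c + 3)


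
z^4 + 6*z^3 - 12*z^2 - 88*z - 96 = (z - 4)*(z + 2)^2*(z + 6)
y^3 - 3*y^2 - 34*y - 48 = (y - 8)*(y + 2)*(y + 3)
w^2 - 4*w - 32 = (w - 8)*(w + 4)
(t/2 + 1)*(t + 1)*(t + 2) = t^3/2 + 5*t^2/2 + 4*t + 2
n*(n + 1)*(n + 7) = n^3 + 8*n^2 + 7*n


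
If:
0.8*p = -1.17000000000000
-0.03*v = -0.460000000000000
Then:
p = -1.46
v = 15.33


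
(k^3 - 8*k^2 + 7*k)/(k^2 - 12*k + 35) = k*(k - 1)/(k - 5)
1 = 1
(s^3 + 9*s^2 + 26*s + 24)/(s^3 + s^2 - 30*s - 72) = (s + 2)/(s - 6)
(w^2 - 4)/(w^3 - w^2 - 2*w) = (w + 2)/(w*(w + 1))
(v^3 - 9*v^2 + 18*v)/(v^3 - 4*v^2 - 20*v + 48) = v*(v - 3)/(v^2 + 2*v - 8)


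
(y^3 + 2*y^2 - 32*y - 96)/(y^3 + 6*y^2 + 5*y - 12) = (y^2 - 2*y - 24)/(y^2 + 2*y - 3)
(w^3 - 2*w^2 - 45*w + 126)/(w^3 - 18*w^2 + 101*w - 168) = (w^2 + w - 42)/(w^2 - 15*w + 56)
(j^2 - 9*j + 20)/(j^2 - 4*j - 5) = (j - 4)/(j + 1)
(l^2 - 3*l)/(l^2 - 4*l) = (l - 3)/(l - 4)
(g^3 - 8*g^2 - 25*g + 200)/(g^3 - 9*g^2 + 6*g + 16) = (g^2 - 25)/(g^2 - g - 2)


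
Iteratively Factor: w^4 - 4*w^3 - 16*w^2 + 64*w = (w - 4)*(w^3 - 16*w) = (w - 4)^2*(w^2 + 4*w) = (w - 4)^2*(w + 4)*(w)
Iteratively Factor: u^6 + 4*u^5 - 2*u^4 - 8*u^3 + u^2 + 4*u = (u - 1)*(u^5 + 5*u^4 + 3*u^3 - 5*u^2 - 4*u) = u*(u - 1)*(u^4 + 5*u^3 + 3*u^2 - 5*u - 4) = u*(u - 1)*(u + 1)*(u^3 + 4*u^2 - u - 4) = u*(u - 1)*(u + 1)^2*(u^2 + 3*u - 4) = u*(u - 1)^2*(u + 1)^2*(u + 4)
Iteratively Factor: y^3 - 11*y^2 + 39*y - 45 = (y - 5)*(y^2 - 6*y + 9) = (y - 5)*(y - 3)*(y - 3)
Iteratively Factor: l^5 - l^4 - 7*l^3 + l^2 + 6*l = (l - 1)*(l^4 - 7*l^2 - 6*l) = (l - 1)*(l + 1)*(l^3 - l^2 - 6*l) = l*(l - 1)*(l + 1)*(l^2 - l - 6) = l*(l - 1)*(l + 1)*(l + 2)*(l - 3)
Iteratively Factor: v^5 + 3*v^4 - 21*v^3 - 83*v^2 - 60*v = (v + 4)*(v^4 - v^3 - 17*v^2 - 15*v) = (v + 1)*(v + 4)*(v^3 - 2*v^2 - 15*v) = (v - 5)*(v + 1)*(v + 4)*(v^2 + 3*v) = (v - 5)*(v + 1)*(v + 3)*(v + 4)*(v)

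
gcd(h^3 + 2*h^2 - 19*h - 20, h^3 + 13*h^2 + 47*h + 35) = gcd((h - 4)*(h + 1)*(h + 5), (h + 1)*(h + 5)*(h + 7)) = h^2 + 6*h + 5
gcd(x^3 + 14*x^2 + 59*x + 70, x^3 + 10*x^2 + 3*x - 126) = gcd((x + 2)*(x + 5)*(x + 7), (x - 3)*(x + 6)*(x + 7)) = x + 7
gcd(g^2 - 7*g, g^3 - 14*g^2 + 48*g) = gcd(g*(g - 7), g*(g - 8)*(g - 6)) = g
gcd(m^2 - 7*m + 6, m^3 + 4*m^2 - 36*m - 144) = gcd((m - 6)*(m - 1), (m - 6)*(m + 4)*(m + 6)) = m - 6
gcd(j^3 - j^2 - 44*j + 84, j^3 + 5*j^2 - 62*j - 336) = j + 7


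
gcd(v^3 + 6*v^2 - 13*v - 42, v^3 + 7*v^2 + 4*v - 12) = v + 2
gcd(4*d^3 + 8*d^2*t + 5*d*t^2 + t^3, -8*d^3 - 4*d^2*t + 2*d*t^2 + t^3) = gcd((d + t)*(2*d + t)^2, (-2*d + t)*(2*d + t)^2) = 4*d^2 + 4*d*t + t^2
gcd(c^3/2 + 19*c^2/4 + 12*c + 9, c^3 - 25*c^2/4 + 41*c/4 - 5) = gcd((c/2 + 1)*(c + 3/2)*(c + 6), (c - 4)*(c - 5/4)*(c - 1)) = 1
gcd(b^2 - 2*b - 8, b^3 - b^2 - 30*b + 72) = b - 4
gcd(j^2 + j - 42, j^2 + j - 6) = 1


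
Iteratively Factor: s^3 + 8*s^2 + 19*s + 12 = (s + 1)*(s^2 + 7*s + 12) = (s + 1)*(s + 3)*(s + 4)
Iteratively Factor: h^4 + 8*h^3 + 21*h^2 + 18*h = (h)*(h^3 + 8*h^2 + 21*h + 18) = h*(h + 3)*(h^2 + 5*h + 6) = h*(h + 3)^2*(h + 2)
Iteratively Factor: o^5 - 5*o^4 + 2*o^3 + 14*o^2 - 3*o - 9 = (o - 3)*(o^4 - 2*o^3 - 4*o^2 + 2*o + 3) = (o - 3)^2*(o^3 + o^2 - o - 1) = (o - 3)^2*(o + 1)*(o^2 - 1) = (o - 3)^2*(o + 1)^2*(o - 1)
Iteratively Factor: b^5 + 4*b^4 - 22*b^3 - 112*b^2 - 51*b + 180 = (b - 1)*(b^4 + 5*b^3 - 17*b^2 - 129*b - 180) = (b - 1)*(b + 3)*(b^3 + 2*b^2 - 23*b - 60) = (b - 1)*(b + 3)^2*(b^2 - b - 20) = (b - 1)*(b + 3)^2*(b + 4)*(b - 5)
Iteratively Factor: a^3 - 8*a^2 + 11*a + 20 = (a - 4)*(a^2 - 4*a - 5) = (a - 4)*(a + 1)*(a - 5)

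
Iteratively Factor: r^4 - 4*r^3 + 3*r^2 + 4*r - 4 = (r - 2)*(r^3 - 2*r^2 - r + 2) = (r - 2)*(r - 1)*(r^2 - r - 2) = (r - 2)^2*(r - 1)*(r + 1)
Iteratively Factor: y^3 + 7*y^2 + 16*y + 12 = (y + 2)*(y^2 + 5*y + 6) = (y + 2)*(y + 3)*(y + 2)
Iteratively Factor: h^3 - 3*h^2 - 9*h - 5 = (h + 1)*(h^2 - 4*h - 5) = (h - 5)*(h + 1)*(h + 1)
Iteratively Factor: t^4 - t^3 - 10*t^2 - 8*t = (t)*(t^3 - t^2 - 10*t - 8) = t*(t + 1)*(t^2 - 2*t - 8) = t*(t + 1)*(t + 2)*(t - 4)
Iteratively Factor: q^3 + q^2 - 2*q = (q + 2)*(q^2 - q) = (q - 1)*(q + 2)*(q)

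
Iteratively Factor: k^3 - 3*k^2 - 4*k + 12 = (k - 3)*(k^2 - 4) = (k - 3)*(k - 2)*(k + 2)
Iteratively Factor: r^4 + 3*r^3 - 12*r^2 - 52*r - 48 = (r + 3)*(r^3 - 12*r - 16) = (r + 2)*(r + 3)*(r^2 - 2*r - 8) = (r + 2)^2*(r + 3)*(r - 4)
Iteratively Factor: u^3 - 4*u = (u + 2)*(u^2 - 2*u) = (u - 2)*(u + 2)*(u)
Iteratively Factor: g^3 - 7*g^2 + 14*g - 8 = (g - 2)*(g^2 - 5*g + 4) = (g - 2)*(g - 1)*(g - 4)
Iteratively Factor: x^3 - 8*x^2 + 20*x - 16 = (x - 4)*(x^2 - 4*x + 4) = (x - 4)*(x - 2)*(x - 2)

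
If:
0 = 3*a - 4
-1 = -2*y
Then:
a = 4/3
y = 1/2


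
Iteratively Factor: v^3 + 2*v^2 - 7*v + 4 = (v - 1)*(v^2 + 3*v - 4) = (v - 1)^2*(v + 4)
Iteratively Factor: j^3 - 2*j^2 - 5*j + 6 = (j - 1)*(j^2 - j - 6) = (j - 1)*(j + 2)*(j - 3)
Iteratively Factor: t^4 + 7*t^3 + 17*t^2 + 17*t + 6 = (t + 2)*(t^3 + 5*t^2 + 7*t + 3) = (t + 1)*(t + 2)*(t^2 + 4*t + 3) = (t + 1)^2*(t + 2)*(t + 3)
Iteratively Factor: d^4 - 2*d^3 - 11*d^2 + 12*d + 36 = (d + 2)*(d^3 - 4*d^2 - 3*d + 18) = (d - 3)*(d + 2)*(d^2 - d - 6) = (d - 3)*(d + 2)^2*(d - 3)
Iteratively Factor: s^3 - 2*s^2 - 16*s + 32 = (s - 4)*(s^2 + 2*s - 8) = (s - 4)*(s + 4)*(s - 2)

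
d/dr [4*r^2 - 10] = 8*r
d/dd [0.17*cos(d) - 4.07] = -0.17*sin(d)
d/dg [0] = 0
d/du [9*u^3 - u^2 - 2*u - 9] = 27*u^2 - 2*u - 2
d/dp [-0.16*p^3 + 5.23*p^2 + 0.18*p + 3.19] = -0.48*p^2 + 10.46*p + 0.18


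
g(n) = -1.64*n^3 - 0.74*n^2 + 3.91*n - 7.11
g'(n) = -4.92*n^2 - 1.48*n + 3.91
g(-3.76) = 54.90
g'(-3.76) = -60.08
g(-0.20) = -7.91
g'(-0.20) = 4.01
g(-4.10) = 77.45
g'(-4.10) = -72.73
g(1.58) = -9.25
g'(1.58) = -10.71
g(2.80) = -37.96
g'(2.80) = -38.81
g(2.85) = -39.94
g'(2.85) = -40.27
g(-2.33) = 0.51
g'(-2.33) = -19.35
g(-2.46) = 3.21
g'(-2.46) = -22.22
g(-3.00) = 18.78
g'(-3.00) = -35.93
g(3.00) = -46.32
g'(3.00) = -44.81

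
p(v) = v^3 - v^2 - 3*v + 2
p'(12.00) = 405.00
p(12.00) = 1550.00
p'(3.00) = 18.00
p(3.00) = 11.00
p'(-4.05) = 54.31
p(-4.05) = -68.68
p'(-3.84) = 48.92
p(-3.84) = -57.85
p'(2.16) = 6.68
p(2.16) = 0.93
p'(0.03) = -3.06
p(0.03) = 1.91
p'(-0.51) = -1.20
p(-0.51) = 3.14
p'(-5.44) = 96.66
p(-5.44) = -172.26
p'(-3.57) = 42.37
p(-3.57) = -45.53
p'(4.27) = 43.16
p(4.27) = 48.81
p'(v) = 3*v^2 - 2*v - 3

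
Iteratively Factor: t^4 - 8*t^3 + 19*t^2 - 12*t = (t - 1)*(t^3 - 7*t^2 + 12*t) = t*(t - 1)*(t^2 - 7*t + 12) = t*(t - 3)*(t - 1)*(t - 4)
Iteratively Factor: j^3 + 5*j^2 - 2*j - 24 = (j + 4)*(j^2 + j - 6) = (j + 3)*(j + 4)*(j - 2)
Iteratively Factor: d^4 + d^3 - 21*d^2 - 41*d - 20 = (d + 4)*(d^3 - 3*d^2 - 9*d - 5) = (d + 1)*(d + 4)*(d^2 - 4*d - 5) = (d - 5)*(d + 1)*(d + 4)*(d + 1)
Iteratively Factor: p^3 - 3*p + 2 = (p - 1)*(p^2 + p - 2) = (p - 1)*(p + 2)*(p - 1)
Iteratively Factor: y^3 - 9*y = (y)*(y^2 - 9) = y*(y + 3)*(y - 3)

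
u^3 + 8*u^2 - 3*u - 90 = (u - 3)*(u + 5)*(u + 6)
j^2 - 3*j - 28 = (j - 7)*(j + 4)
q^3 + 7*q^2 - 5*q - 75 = (q - 3)*(q + 5)^2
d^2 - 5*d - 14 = (d - 7)*(d + 2)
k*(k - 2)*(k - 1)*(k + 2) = k^4 - k^3 - 4*k^2 + 4*k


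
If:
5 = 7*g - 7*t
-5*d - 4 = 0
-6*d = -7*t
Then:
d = -4/5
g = 1/35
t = -24/35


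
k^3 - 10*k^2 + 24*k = k*(k - 6)*(k - 4)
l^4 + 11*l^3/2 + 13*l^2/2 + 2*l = l*(l + 1/2)*(l + 1)*(l + 4)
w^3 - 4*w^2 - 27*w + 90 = (w - 6)*(w - 3)*(w + 5)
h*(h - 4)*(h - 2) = h^3 - 6*h^2 + 8*h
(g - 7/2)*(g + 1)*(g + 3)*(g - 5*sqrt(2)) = g^4 - 5*sqrt(2)*g^3 + g^3/2 - 11*g^2 - 5*sqrt(2)*g^2/2 - 21*g/2 + 55*sqrt(2)*g + 105*sqrt(2)/2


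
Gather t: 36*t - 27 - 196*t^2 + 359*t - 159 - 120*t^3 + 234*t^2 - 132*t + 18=-120*t^3 + 38*t^2 + 263*t - 168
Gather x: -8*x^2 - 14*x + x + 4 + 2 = -8*x^2 - 13*x + 6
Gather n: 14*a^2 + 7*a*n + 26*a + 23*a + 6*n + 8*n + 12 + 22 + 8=14*a^2 + 49*a + n*(7*a + 14) + 42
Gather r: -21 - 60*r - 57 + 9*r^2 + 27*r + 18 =9*r^2 - 33*r - 60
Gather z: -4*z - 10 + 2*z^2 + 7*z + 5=2*z^2 + 3*z - 5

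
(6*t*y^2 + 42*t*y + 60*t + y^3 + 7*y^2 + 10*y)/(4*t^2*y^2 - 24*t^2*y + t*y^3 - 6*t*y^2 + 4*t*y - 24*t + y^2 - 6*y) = (6*t*y^2 + 42*t*y + 60*t + y^3 + 7*y^2 + 10*y)/(4*t^2*y^2 - 24*t^2*y + t*y^3 - 6*t*y^2 + 4*t*y - 24*t + y^2 - 6*y)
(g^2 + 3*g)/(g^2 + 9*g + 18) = g/(g + 6)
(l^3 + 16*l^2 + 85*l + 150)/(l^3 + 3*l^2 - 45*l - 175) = (l + 6)/(l - 7)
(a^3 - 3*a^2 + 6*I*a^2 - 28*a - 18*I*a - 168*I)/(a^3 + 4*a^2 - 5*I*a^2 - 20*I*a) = (a^2 + a*(-7 + 6*I) - 42*I)/(a*(a - 5*I))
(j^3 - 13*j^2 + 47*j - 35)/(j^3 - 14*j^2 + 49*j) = (j^2 - 6*j + 5)/(j*(j - 7))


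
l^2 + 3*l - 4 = (l - 1)*(l + 4)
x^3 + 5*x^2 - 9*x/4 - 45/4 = (x - 3/2)*(x + 3/2)*(x + 5)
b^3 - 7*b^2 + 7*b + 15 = (b - 5)*(b - 3)*(b + 1)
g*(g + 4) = g^2 + 4*g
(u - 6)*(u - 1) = u^2 - 7*u + 6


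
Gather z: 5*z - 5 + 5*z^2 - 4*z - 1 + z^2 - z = 6*z^2 - 6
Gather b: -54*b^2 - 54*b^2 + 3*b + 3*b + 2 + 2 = -108*b^2 + 6*b + 4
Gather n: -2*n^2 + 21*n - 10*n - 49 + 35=-2*n^2 + 11*n - 14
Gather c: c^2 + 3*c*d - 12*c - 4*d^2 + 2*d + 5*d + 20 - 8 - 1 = c^2 + c*(3*d - 12) - 4*d^2 + 7*d + 11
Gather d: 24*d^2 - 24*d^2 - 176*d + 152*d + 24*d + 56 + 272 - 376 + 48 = 0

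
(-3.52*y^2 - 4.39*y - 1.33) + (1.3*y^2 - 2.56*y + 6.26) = -2.22*y^2 - 6.95*y + 4.93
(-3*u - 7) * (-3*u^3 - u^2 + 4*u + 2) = 9*u^4 + 24*u^3 - 5*u^2 - 34*u - 14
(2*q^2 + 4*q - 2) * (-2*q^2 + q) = -4*q^4 - 6*q^3 + 8*q^2 - 2*q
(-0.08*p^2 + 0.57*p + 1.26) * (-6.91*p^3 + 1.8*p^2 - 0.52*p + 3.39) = 0.5528*p^5 - 4.0827*p^4 - 7.639*p^3 + 1.7004*p^2 + 1.2771*p + 4.2714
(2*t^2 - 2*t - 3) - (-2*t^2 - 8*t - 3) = 4*t^2 + 6*t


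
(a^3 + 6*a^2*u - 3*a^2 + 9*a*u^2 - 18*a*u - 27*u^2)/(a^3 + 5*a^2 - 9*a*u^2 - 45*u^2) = (-a^2 - 3*a*u + 3*a + 9*u)/(-a^2 + 3*a*u - 5*a + 15*u)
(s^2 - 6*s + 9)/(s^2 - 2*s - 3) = (s - 3)/(s + 1)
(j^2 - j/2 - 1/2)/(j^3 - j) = (j + 1/2)/(j*(j + 1))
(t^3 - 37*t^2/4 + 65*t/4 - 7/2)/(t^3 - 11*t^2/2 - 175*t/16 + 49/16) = 4*(t - 2)/(4*t + 7)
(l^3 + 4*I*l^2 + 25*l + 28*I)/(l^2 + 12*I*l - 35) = (l^2 - 3*I*l + 4)/(l + 5*I)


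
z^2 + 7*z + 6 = (z + 1)*(z + 6)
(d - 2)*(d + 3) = d^2 + d - 6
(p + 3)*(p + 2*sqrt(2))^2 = p^3 + 3*p^2 + 4*sqrt(2)*p^2 + 8*p + 12*sqrt(2)*p + 24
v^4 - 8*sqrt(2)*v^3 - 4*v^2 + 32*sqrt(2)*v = v*(v - 2)*(v + 2)*(v - 8*sqrt(2))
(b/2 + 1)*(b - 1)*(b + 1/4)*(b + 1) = b^4/2 + 9*b^3/8 - b^2/4 - 9*b/8 - 1/4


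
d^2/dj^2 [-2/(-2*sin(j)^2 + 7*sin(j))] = 2*(-16*sin(j) + 42 - 25/sin(j) - 84/sin(j)^2 + 98/sin(j)^3)/(2*sin(j) - 7)^3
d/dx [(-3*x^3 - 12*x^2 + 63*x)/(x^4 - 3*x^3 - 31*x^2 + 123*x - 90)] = 3*(x^4 + 14*x^3 + 31*x^2 - 60*x - 210)/(x^6 - 62*x^4 + 60*x^3 + 961*x^2 - 1860*x + 900)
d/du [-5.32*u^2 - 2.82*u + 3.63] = -10.64*u - 2.82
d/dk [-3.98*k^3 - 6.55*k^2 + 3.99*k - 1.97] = -11.94*k^2 - 13.1*k + 3.99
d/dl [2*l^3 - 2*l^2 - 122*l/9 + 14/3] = 6*l^2 - 4*l - 122/9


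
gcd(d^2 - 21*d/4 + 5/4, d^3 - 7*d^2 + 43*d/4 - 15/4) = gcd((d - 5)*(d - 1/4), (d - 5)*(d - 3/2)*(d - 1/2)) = d - 5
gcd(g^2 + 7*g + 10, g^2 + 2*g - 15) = g + 5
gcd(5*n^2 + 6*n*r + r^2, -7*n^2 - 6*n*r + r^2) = n + r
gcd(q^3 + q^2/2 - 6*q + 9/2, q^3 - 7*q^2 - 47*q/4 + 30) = q - 3/2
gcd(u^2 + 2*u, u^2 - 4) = u + 2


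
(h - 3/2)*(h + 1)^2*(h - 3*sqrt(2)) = h^4 - 3*sqrt(2)*h^3 + h^3/2 - 3*sqrt(2)*h^2/2 - 2*h^2 - 3*h/2 + 6*sqrt(2)*h + 9*sqrt(2)/2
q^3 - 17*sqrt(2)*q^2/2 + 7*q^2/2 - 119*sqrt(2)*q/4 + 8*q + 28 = (q + 7/2)*(q - 8*sqrt(2))*(q - sqrt(2)/2)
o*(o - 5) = o^2 - 5*o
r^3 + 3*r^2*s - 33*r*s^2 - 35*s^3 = (r - 5*s)*(r + s)*(r + 7*s)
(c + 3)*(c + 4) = c^2 + 7*c + 12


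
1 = 1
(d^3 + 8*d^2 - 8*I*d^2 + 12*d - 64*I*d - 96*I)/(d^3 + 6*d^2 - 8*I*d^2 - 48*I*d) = (d + 2)/d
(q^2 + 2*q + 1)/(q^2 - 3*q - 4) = (q + 1)/(q - 4)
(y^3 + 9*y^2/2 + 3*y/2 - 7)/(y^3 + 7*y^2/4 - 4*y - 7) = 2*(2*y^2 + 5*y - 7)/(4*y^2 - y - 14)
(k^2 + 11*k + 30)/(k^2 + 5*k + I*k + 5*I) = (k + 6)/(k + I)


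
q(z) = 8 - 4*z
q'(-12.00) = -4.00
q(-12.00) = 56.00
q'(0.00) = -4.00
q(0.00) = 8.00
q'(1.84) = -4.00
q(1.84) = 0.64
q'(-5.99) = -4.00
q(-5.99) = 31.96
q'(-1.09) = -4.00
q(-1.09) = 12.36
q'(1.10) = -4.00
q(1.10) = 3.60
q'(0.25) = -4.00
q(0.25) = 7.00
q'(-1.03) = -4.00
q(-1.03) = 12.12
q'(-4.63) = -4.00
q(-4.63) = 26.52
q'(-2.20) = -4.00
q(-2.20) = 16.80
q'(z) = -4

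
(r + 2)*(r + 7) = r^2 + 9*r + 14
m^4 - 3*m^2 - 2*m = m*(m - 2)*(m + 1)^2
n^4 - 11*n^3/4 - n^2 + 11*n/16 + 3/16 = (n - 3)*(n - 1/2)*(n + 1/4)*(n + 1/2)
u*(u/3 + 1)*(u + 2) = u^3/3 + 5*u^2/3 + 2*u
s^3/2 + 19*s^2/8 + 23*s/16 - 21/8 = (s/2 + 1)*(s - 3/4)*(s + 7/2)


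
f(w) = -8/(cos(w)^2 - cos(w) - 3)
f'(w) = -8*(2*sin(w)*cos(w) - sin(w))/(cos(w)^2 - cos(w) - 3)^2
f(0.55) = 2.56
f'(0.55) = -0.30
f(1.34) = 2.52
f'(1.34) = 0.42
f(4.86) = 2.56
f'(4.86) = -0.57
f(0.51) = 2.57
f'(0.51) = -0.30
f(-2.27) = 4.12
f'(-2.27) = -3.71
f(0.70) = 2.52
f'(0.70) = -0.27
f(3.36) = 7.47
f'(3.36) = -4.46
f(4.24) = 3.42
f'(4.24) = -2.49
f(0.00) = 2.67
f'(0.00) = 0.00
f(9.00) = 6.36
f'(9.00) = 5.87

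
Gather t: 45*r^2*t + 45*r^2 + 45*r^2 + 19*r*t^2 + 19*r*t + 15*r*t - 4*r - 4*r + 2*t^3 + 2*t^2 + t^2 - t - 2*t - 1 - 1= 90*r^2 - 8*r + 2*t^3 + t^2*(19*r + 3) + t*(45*r^2 + 34*r - 3) - 2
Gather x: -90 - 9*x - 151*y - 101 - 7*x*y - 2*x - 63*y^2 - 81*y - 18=x*(-7*y - 11) - 63*y^2 - 232*y - 209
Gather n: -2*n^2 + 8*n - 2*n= -2*n^2 + 6*n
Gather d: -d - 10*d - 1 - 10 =-11*d - 11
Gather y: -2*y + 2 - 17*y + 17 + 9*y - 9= 10 - 10*y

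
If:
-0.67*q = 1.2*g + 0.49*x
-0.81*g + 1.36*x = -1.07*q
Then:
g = 0.211802704330213*x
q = -1.11069141074068*x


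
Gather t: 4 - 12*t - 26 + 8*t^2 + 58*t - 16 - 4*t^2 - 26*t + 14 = 4*t^2 + 20*t - 24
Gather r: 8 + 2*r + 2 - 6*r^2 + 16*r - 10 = -6*r^2 + 18*r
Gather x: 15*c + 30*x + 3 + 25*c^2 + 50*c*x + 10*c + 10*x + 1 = 25*c^2 + 25*c + x*(50*c + 40) + 4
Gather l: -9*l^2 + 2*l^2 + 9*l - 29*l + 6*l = -7*l^2 - 14*l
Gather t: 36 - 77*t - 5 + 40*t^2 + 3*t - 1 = 40*t^2 - 74*t + 30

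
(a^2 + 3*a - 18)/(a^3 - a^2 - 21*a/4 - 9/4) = 4*(a + 6)/(4*a^2 + 8*a + 3)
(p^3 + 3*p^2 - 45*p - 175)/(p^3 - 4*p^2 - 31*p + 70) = (p + 5)/(p - 2)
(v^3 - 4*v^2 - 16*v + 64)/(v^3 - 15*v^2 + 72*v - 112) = (v + 4)/(v - 7)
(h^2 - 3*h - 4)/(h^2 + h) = (h - 4)/h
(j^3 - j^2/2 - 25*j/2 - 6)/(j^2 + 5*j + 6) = (j^2 - 7*j/2 - 2)/(j + 2)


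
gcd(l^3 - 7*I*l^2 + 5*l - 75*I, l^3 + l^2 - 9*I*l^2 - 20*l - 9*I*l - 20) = l - 5*I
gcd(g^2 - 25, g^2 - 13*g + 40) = g - 5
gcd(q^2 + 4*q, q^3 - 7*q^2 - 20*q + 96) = q + 4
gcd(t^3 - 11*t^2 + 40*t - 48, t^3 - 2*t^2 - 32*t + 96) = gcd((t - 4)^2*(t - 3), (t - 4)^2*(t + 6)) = t^2 - 8*t + 16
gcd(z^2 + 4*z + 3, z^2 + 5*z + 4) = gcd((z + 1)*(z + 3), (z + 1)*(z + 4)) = z + 1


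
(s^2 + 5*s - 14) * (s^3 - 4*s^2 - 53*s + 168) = s^5 + s^4 - 87*s^3 - 41*s^2 + 1582*s - 2352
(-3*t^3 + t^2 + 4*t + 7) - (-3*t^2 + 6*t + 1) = -3*t^3 + 4*t^2 - 2*t + 6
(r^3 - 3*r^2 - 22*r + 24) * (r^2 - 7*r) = r^5 - 10*r^4 - r^3 + 178*r^2 - 168*r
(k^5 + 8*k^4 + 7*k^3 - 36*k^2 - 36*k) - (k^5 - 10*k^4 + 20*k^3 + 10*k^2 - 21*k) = 18*k^4 - 13*k^3 - 46*k^2 - 15*k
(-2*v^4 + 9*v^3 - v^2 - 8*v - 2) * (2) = -4*v^4 + 18*v^3 - 2*v^2 - 16*v - 4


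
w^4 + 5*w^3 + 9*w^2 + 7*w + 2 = (w + 1)^3*(w + 2)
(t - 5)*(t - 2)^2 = t^3 - 9*t^2 + 24*t - 20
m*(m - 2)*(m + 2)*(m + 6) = m^4 + 6*m^3 - 4*m^2 - 24*m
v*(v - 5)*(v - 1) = v^3 - 6*v^2 + 5*v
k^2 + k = k*(k + 1)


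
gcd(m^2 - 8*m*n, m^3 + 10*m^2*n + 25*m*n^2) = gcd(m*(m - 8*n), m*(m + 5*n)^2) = m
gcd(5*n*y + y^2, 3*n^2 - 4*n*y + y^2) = 1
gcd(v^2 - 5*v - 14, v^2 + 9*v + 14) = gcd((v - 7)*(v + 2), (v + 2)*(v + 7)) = v + 2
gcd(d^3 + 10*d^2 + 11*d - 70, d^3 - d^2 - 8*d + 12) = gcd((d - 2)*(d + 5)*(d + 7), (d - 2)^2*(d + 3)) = d - 2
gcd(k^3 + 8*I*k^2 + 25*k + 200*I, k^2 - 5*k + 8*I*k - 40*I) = k + 8*I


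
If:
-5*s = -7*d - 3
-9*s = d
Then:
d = -27/68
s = 3/68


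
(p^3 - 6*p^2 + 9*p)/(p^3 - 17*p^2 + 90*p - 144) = p*(p - 3)/(p^2 - 14*p + 48)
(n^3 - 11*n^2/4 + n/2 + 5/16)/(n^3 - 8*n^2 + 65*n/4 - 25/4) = (n + 1/4)/(n - 5)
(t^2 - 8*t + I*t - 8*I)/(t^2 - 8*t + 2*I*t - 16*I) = (t + I)/(t + 2*I)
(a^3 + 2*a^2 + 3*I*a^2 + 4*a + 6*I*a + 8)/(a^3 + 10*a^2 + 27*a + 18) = (a^3 + a^2*(2 + 3*I) + a*(4 + 6*I) + 8)/(a^3 + 10*a^2 + 27*a + 18)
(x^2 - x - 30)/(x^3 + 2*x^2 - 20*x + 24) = (x^2 - x - 30)/(x^3 + 2*x^2 - 20*x + 24)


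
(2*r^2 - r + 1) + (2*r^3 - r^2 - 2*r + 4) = 2*r^3 + r^2 - 3*r + 5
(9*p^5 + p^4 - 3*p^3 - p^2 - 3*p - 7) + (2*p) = 9*p^5 + p^4 - 3*p^3 - p^2 - p - 7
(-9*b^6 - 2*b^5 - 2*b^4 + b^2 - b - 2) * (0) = 0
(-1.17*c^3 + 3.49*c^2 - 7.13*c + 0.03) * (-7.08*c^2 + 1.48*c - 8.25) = 8.2836*c^5 - 26.4408*c^4 + 65.2981*c^3 - 39.5573*c^2 + 58.8669*c - 0.2475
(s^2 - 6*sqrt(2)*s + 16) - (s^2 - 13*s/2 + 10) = -6*sqrt(2)*s + 13*s/2 + 6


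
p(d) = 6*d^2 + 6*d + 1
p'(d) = 12*d + 6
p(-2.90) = 34.06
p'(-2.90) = -28.80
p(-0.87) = 0.32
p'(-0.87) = -4.44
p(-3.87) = 67.64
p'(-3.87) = -40.44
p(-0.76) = -0.09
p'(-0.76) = -3.12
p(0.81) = 9.80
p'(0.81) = 15.72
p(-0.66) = -0.35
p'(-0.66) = -1.92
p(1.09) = 14.67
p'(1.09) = 19.08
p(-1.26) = 2.97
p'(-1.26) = -9.12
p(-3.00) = 37.00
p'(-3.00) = -30.00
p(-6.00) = 181.00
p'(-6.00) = -66.00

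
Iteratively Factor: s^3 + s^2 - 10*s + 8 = (s + 4)*(s^2 - 3*s + 2) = (s - 1)*(s + 4)*(s - 2)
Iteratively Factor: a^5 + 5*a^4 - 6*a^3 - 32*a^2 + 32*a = (a)*(a^4 + 5*a^3 - 6*a^2 - 32*a + 32) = a*(a + 4)*(a^3 + a^2 - 10*a + 8) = a*(a - 1)*(a + 4)*(a^2 + 2*a - 8) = a*(a - 1)*(a + 4)^2*(a - 2)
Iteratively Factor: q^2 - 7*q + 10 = (q - 5)*(q - 2)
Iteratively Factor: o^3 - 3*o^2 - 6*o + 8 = (o - 4)*(o^2 + o - 2) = (o - 4)*(o - 1)*(o + 2)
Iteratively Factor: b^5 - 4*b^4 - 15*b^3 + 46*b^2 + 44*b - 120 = (b + 3)*(b^4 - 7*b^3 + 6*b^2 + 28*b - 40) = (b - 2)*(b + 3)*(b^3 - 5*b^2 - 4*b + 20) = (b - 5)*(b - 2)*(b + 3)*(b^2 - 4) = (b - 5)*(b - 2)^2*(b + 3)*(b + 2)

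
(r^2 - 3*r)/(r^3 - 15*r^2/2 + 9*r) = 2*(r - 3)/(2*r^2 - 15*r + 18)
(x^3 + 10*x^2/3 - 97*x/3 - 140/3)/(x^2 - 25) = (3*x^2 + 25*x + 28)/(3*(x + 5))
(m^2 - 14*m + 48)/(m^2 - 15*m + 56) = (m - 6)/(m - 7)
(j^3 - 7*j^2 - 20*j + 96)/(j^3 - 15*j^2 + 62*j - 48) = (j^2 + j - 12)/(j^2 - 7*j + 6)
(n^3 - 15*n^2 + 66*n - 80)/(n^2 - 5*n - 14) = (-n^3 + 15*n^2 - 66*n + 80)/(-n^2 + 5*n + 14)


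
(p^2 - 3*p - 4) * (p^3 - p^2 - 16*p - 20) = p^5 - 4*p^4 - 17*p^3 + 32*p^2 + 124*p + 80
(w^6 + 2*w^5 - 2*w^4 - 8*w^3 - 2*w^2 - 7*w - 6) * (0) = 0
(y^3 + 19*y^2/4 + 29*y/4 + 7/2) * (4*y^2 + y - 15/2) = 4*y^5 + 20*y^4 + 105*y^3/4 - 115*y^2/8 - 407*y/8 - 105/4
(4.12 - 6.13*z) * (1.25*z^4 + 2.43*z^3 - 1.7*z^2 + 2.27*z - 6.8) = -7.6625*z^5 - 9.7459*z^4 + 20.4326*z^3 - 20.9191*z^2 + 51.0364*z - 28.016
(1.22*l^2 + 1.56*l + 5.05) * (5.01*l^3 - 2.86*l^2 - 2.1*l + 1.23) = 6.1122*l^5 + 4.3264*l^4 + 18.2769*l^3 - 16.2184*l^2 - 8.6862*l + 6.2115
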